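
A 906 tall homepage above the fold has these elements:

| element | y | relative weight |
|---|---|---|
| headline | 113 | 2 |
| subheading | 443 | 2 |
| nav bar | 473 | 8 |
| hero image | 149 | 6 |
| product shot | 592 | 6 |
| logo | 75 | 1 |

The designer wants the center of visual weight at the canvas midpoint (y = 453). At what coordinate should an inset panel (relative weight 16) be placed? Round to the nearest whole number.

After adding the inset panel, total weight = 2 + 2 + 8 + 6 + 6 + 1 + 16 = 41.
y: target moment 41×453 = 18573; current 2·113 + 2·443 + 8·473 + 6·149 + 6·592 + 1·75 = 9417; the inset panel supplies 9156, so y = 9156/16 ≈ 572.25.

y ≈ 572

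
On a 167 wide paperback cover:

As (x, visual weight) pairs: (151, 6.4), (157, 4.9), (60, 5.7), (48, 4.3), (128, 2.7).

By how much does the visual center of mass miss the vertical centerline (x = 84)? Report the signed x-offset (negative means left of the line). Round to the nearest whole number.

Total weight = 6.4 + 4.9 + 5.7 + 4.3 + 2.7 = 24.0.
x: (6.4·151 + 4.9·157 + 5.7·60 + 4.3·48 + 2.7·128) / 24.0 = 2629.7 / 24.0 ≈ 109.57
Offset from x = 84: 109.57 − 84 ≈ 25.57.

≈ 26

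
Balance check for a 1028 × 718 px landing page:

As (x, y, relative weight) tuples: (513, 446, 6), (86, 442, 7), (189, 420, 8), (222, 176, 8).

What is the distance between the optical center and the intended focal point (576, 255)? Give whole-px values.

Weights sum to 6 + 7 + 8 + 8 = 29.
x: (6·513 + 7·86 + 8·189 + 8·222) / 29 = 6968 / 29 ≈ 240.28
y: (6·446 + 7·442 + 8·420 + 8·176) / 29 = 10538 / 29 ≈ 363.38
Relative to (576, 255): Δ = (-335.72, 108.38); |Δ| = √(-335.72² + 108.38²) ≈ 352.78.

≈ 353 px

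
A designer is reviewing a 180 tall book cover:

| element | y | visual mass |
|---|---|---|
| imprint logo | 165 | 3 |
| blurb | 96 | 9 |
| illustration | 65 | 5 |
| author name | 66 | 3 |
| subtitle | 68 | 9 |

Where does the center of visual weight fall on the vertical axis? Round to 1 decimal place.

Total weight = 3 + 9 + 5 + 3 + 9 = 29.
Σw·y = 3·165 + 9·96 + 5·65 + 3·66 + 9·68 = 2494, so ȳ = 2494/29 ≈ 86.00.

y ≈ 86.0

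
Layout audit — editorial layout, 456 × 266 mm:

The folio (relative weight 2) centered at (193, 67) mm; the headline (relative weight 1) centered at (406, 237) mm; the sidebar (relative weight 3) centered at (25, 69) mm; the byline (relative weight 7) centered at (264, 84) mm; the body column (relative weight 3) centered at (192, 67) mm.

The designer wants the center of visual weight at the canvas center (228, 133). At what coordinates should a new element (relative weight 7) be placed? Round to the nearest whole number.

After adding the new element, total weight = 2 + 1 + 3 + 7 + 3 + 7 = 23.
x: target moment 23×228 = 5244; current 2·193 + 1·406 + 3·25 + 7·264 + 3·192 = 3291; the new element supplies 1953, so x = 1953/7 ≈ 279.00.
y: target moment 23×133 = 3059; current 2·67 + 1·237 + 3·69 + 7·84 + 3·67 = 1367; the new element supplies 1692, so y = 1692/7 ≈ 241.71.

(279, 242)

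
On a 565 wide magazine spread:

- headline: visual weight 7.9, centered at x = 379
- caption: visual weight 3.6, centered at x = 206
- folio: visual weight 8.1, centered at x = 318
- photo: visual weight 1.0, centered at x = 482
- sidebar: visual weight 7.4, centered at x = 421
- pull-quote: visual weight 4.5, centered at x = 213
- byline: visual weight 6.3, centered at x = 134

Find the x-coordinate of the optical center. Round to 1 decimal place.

Total weight = 7.9 + 3.6 + 8.1 + 1.0 + 7.4 + 4.5 + 6.3 = 38.8.
x: moment 11711.6 / weight 38.8 ≈ 301.85

x ≈ 301.8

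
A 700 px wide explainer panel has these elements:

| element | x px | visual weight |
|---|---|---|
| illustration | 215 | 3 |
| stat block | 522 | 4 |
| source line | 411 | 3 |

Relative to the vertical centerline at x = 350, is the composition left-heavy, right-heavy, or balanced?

right-heavy

Weights sum to 3 + 4 + 3 = 10.
x: (3·215 + 4·522 + 3·411) / 10 = 3966 / 10 ≈ 396.60
396.6 lies right of the midline 350, so the layout is right-heavy.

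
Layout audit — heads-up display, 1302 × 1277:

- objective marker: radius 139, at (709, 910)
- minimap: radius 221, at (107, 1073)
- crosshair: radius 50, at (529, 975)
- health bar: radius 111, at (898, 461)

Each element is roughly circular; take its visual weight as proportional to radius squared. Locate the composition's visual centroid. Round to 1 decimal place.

r² weights: objective marker 139² = 19321, minimap 221² = 48841, crosshair 50² = 2500, health bar 111² = 12321. Total = 82983.
x-moment: 19321·709 + 48841·107 + 2500·529 + 12321·898 = 31311334; centroid 31311334/82983 ≈ 377.32.
y-moment: 19321·910 + 48841·1073 + 2500·975 + 12321·461 = 78105984; centroid 78105984/82983 ≈ 941.23.

(377.3, 941.2)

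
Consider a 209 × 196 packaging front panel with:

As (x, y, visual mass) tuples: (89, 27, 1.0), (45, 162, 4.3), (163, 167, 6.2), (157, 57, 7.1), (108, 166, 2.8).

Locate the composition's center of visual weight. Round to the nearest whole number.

Σw = 1.0 + 4.3 + 6.2 + 7.1 + 2.8 = 21.4.
x-moment: 1.0·89 + 4.3·45 + 6.2·163 + 7.1·157 + 2.8·108 = 2710.2; centroid 2710.2/21.4 ≈ 126.64.
y-moment: 1.0·27 + 4.3·162 + 6.2·167 + 7.1·57 + 2.8·166 = 2628.5; centroid 2628.5/21.4 ≈ 122.83.

(127, 123)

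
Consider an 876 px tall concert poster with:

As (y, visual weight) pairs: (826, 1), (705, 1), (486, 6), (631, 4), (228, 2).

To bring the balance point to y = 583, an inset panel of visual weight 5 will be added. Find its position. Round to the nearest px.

With the inset panel, Σw becomes 1 + 1 + 6 + 4 + 2 + 5 = 19.
Along y: (7427 + 5·y) / 19 = 583 (existing moment 1·826 + 1·705 + 6·486 + 4·631 + 2·228 = 7427) ⇒ y = (11077 − 7427) / 5 ≈ 730.00.

y ≈ 730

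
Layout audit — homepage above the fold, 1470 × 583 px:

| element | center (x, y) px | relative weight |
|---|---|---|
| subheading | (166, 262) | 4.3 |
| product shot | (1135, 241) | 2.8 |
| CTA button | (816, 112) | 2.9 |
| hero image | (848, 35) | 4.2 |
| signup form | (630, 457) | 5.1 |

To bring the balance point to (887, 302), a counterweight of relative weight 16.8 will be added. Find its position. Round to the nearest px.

New total weight: (4.3 + 2.8 + 2.9 + 4.2 + 5.1) + 16.8 = 36.1.
Along x: (13032.8 + 16.8·x) / 36.1 = 887 (existing moment 4.3·166 + 2.8·1135 + 2.9·816 + 4.2·848 + 5.1·630 = 13032.8) ⇒ x = (32020.7 − 13032.8) / 16.8 ≈ 1130.23.
Along y: (4603.9 + 16.8·y) / 36.1 = 302 (existing moment 4.3·262 + 2.8·241 + 2.9·112 + 4.2·35 + 5.1·457 = 4603.9) ⇒ y = (10902.2 − 4603.9) / 16.8 ≈ 374.90.

(1130, 375)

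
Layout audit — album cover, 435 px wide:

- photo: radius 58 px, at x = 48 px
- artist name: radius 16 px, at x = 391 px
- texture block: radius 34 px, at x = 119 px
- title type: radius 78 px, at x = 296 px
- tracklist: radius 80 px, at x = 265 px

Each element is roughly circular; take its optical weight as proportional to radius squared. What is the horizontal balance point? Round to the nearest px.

x ≈ 226

r² weights: photo 58² = 3364, artist name 16² = 256, texture block 34² = 1156, title type 78² = 6084, tracklist 80² = 6400. Total = 17260.
x: (3364·48 + 256·391 + 1156·119 + 6084·296 + 6400·265) / 17260 = 3895996 / 17260 ≈ 225.72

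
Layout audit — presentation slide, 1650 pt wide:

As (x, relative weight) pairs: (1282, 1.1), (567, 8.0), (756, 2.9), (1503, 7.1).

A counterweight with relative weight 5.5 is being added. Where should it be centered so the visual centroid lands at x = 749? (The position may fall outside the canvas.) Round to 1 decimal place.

New total weight: (1.1 + 8.0 + 2.9 + 7.1) + 5.5 = 24.6.
x: target moment 24.6×749 = 18425.4; current 1.1·1282 + 8.0·567 + 2.9·756 + 7.1·1503 = 18809.9; the counterweight supplies -384.5, so x = -384.5/5.5 ≈ -69.91.

x ≈ -69.9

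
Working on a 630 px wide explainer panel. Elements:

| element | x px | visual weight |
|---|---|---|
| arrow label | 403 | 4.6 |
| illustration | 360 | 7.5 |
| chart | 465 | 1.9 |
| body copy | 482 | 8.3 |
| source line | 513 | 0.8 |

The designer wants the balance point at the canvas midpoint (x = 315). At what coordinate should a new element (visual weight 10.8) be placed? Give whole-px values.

New total weight: (4.6 + 7.5 + 1.9 + 8.3 + 0.8) + 10.8 = 33.9.
Along x: (9848.3 + 10.8·x) / 33.9 = 315 (existing moment 4.6·403 + 7.5·360 + 1.9·465 + 8.3·482 + 0.8·513 = 9848.3) ⇒ x = (10678.5 − 9848.3) / 10.8 ≈ 76.87.

x ≈ 77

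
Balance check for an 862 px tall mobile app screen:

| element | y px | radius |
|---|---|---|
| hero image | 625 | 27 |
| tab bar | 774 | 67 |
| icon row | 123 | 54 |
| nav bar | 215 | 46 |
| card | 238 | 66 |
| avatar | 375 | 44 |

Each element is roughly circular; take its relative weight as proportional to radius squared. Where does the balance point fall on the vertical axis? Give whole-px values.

r² weights: hero image 27² = 729, tab bar 67² = 4489, icon row 54² = 2916, nav bar 46² = 2116, card 66² = 4356, avatar 44² = 1936. Total = 16542.
y: moment 6506447 / weight 16542 ≈ 393.33

y ≈ 393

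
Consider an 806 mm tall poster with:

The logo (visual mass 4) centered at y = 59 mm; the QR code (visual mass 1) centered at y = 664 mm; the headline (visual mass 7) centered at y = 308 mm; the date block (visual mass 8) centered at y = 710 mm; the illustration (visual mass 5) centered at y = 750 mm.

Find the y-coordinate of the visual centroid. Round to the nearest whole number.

Total weight = 4 + 1 + 7 + 8 + 5 = 25.
y-moment: 4·59 + 1·664 + 7·308 + 8·710 + 5·750 = 12486; centroid 12486/25 ≈ 499.44.

y ≈ 499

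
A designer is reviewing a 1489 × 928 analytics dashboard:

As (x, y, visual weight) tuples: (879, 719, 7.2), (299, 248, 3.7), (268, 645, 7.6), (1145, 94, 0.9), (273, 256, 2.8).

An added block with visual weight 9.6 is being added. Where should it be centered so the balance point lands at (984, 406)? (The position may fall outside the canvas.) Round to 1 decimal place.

After adding the added block, total weight = 7.2 + 3.7 + 7.6 + 0.9 + 2.8 + 9.6 = 31.8.
Along x: (11266.8 + 9.6·x) / 31.8 = 984 (existing moment 7.2·879 + 3.7·299 + 7.6·268 + 0.9·1145 + 2.8·273 = 11266.8) ⇒ x = (31291.2 − 11266.8) / 9.6 ≈ 2085.88.
Along y: (11797.8 + 9.6·y) / 31.8 = 406 (existing moment 7.2·719 + 3.7·248 + 7.6·645 + 0.9·94 + 2.8·256 = 11797.8) ⇒ y = (12910.8 − 11797.8) / 9.6 ≈ 115.94.

(2085.9, 115.9)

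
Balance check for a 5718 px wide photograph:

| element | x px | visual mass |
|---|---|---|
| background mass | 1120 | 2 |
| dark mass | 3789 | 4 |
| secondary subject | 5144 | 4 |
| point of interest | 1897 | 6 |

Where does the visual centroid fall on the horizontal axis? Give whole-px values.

Total weight = 2 + 4 + 4 + 6 = 16.
Σw·x = 2·1120 + 4·3789 + 4·5144 + 6·1897 = 49354, so x̄ = 49354/16 ≈ 3084.62.

x ≈ 3085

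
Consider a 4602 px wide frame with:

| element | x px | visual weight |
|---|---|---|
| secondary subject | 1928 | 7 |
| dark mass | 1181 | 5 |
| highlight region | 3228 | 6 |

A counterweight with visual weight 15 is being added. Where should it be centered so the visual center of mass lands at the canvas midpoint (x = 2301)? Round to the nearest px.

x ≈ 2478

After adding the counterweight, total weight = 7 + 5 + 6 + 15 = 33.
x: target moment 33×2301 = 75933; current 7·1928 + 5·1181 + 6·3228 = 38769; the counterweight supplies 37164, so x = 37164/15 ≈ 2477.60.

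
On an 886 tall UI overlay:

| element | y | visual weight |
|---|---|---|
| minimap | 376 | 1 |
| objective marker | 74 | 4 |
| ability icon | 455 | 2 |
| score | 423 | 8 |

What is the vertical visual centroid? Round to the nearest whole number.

y ≈ 331

Σw = 1 + 4 + 2 + 8 = 15.
y-moment: 1·376 + 4·74 + 2·455 + 8·423 = 4966; centroid 4966/15 ≈ 331.07.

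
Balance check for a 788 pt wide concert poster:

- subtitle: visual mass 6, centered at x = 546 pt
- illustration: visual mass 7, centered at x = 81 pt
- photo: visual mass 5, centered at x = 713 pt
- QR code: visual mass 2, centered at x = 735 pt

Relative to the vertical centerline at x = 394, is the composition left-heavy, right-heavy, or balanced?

Total weight = 6 + 7 + 5 + 2 = 20.
Σw·x = 6·546 + 7·81 + 5·713 + 2·735 = 8878, so x̄ = 8878/20 ≈ 443.90.
443.9 lies right of the midline 394, so the layout is right-heavy.

right-heavy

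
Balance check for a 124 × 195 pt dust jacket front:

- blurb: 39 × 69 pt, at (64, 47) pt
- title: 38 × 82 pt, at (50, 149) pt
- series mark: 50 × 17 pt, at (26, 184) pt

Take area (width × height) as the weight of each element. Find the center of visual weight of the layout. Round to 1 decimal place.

(52.6, 112.2)

Areas: blurb 39·69 = 2691, title 38·82 = 3116, series mark 50·17 = 850. Total weight = 6657.
x: (2691·64 + 3116·50 + 850·26) / 6657 = 350124 / 6657 ≈ 52.59
y: (2691·47 + 3116·149 + 850·184) / 6657 = 747161 / 6657 ≈ 112.24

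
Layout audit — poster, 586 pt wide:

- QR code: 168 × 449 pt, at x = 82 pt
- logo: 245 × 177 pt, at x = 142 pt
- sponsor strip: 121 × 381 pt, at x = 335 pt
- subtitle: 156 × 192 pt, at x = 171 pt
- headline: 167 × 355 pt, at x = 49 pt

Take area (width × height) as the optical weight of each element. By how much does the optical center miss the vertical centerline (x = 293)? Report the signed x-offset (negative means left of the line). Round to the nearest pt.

≈ -152 pt

Areas: QR code 168·449 = 75432, logo 245·177 = 43365, sponsor strip 121·381 = 46101, subtitle 156·192 = 29952, headline 167·355 = 59285. Total weight = 254135.
Σw·x = 75432·82 + 43365·142 + 46101·335 + 29952·171 + 59285·49 = 35813846, so x̄ = 35813846/254135 ≈ 140.92.
Against x = 293, that's 140.92 − 293 = -152.08.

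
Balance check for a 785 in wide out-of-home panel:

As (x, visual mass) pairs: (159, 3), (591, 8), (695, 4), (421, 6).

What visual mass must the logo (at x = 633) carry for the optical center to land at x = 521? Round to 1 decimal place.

w ≈ 3.8

Known weights sum to 3 + 8 + 4 + 6 = 21; their moment is 3·159 + 8·591 + 4·695 + 6·421 = 10511.
Balance at x = 521 requires (10511 + w·633) / (21 + w) = 521.
So w = (521·21 − 10511)/(633 − 521) = 430/112 ≈ 3.84.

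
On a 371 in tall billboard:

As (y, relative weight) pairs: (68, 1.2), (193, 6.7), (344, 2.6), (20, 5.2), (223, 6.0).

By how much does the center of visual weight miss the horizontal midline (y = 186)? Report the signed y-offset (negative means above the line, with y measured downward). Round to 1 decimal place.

Σw = 1.2 + 6.7 + 2.6 + 5.2 + 6.0 = 21.7.
y: (1.2·68 + 6.7·193 + 2.6·344 + 5.2·20 + 6.0·223) / 21.7 = 3711.1 / 21.7 ≈ 171.02
Against y = 186, that's 171.02 − 186 = -14.98.

≈ -15.0 in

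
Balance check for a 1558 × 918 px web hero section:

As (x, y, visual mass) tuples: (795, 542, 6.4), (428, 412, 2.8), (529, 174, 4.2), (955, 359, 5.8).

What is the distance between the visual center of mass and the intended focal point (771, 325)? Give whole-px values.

≈ 74 px

Total weight = 6.4 + 2.8 + 4.2 + 5.8 = 19.2.
x-moment: 6.4·795 + 2.8·428 + 4.2·529 + 5.8·955 = 14047.2; centroid 14047.2/19.2 ≈ 731.63.
y-moment: 6.4·542 + 2.8·412 + 4.2·174 + 5.8·359 = 7435.4; centroid 7435.4/19.2 ≈ 387.26.
Relative to (771, 325): Δ = (-39.37, 62.26); |Δ| = √(-39.37² + 62.26²) ≈ 73.67.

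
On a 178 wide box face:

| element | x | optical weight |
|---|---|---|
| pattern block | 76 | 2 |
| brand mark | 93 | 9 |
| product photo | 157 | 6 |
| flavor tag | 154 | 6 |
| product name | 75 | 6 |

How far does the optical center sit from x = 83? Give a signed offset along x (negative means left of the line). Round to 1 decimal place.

Total weight = 2 + 9 + 6 + 6 + 6 = 29.
Σw·x = 2·76 + 9·93 + 6·157 + 6·154 + 6·75 = 3305, so x̄ = 3305/29 ≈ 113.97.
Against x = 83, that's 113.97 − 83 = 30.97.

≈ 31.0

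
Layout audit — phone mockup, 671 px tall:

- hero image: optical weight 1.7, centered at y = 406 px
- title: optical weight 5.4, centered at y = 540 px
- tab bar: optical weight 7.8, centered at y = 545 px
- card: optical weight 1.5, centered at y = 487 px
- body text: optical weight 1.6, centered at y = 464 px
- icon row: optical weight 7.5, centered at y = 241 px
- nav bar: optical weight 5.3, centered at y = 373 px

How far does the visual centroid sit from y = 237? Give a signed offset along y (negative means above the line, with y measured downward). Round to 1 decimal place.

Total weight = 1.7 + 5.4 + 7.8 + 1.5 + 1.6 + 7.5 + 5.3 = 30.8.
y: moment 13114.5 / weight 30.8 ≈ 425.80
Against y = 237, that's 425.80 − 237 = 188.80.

≈ 188.8 px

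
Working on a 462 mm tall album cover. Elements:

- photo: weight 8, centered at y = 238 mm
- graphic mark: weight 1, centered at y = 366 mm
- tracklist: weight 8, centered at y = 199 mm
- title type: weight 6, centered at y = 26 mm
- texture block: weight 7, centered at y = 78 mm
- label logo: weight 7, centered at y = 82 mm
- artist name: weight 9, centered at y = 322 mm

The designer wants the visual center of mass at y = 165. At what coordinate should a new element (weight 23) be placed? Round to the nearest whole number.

y ≈ 146

After adding the new element, total weight = 8 + 1 + 8 + 6 + 7 + 7 + 9 + 23 = 69.
y: target moment 69×165 = 11385; current 8·238 + 1·366 + 8·199 + 6·26 + 7·78 + 7·82 + 9·322 = 8036; the new element supplies 3349, so y = 3349/23 ≈ 145.61.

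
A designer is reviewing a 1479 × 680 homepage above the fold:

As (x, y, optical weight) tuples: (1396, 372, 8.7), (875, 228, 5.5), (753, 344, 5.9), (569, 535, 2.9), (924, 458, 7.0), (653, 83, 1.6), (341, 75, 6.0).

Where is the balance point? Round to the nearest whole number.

Weights sum to 8.7 + 5.5 + 5.9 + 2.9 + 7.0 + 1.6 + 6.0 = 37.6.
Σw·x = 32609.3; x̄ = 32609.3/37.6 ≈ 867.27.
y: moment 11860.3 / weight 37.6 ≈ 315.43

(867, 315)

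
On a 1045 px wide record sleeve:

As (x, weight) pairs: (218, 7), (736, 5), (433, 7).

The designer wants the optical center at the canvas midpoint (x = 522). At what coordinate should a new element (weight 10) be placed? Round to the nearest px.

New total weight: (7 + 5 + 7) + 10 = 29.
Along x: (8237 + 10·x) / 29 = 522 (existing moment 7·218 + 5·736 + 7·433 = 8237) ⇒ x = (15138 − 8237) / 10 ≈ 690.10.

x ≈ 690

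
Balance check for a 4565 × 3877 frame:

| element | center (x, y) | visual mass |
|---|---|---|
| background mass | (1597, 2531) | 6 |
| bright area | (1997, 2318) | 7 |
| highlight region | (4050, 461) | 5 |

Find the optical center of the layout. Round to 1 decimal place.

(2433.9, 1873.2)

Weights sum to 6 + 7 + 5 = 18.
x-moment: 6·1597 + 7·1997 + 5·4050 = 43811; centroid 43811/18 ≈ 2433.94.
y-moment: 6·2531 + 7·2318 + 5·461 = 33717; centroid 33717/18 ≈ 1873.17.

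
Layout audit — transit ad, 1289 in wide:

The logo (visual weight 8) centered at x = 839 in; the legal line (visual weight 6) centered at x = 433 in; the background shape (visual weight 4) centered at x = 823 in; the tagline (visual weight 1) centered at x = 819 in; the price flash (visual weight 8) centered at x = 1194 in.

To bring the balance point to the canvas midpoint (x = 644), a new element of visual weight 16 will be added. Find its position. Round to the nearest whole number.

x ≈ 295

After adding the new element, total weight = 8 + 6 + 4 + 1 + 8 + 16 = 43.
x: target moment 43×644 = 27692; current 8·839 + 6·433 + 4·823 + 1·819 + 8·1194 = 22973; the new element supplies 4719, so x = 4719/16 ≈ 294.94.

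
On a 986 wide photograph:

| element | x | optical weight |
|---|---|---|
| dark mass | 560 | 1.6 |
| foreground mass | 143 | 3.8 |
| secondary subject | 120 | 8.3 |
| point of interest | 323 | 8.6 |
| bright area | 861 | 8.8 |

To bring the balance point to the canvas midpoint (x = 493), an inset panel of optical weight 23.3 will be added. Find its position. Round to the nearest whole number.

With the inset panel, Σw becomes 1.6 + 3.8 + 8.3 + 8.6 + 8.8 + 23.3 = 54.4.
x: need Σw·x = 54.4·493 = 26819.2. Existing = 1.6·560 + 3.8·143 + 8.3·120 + 8.6·323 + 8.8·861 = 12790.0. Remainder 14029.2 / 23.3 ≈ 602.11.

x ≈ 602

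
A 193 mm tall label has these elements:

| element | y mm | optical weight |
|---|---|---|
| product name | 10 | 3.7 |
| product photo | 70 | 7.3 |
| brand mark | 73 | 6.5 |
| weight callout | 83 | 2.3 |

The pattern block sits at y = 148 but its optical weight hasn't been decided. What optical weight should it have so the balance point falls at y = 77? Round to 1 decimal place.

Existing Σw = 19.8 (3.7 + 7.3 + 6.5 + 2.3); existing moment 3.7·10 + 7.3·70 + 6.5·73 + 2.3·83 = 1213.4.
Balance at y = 77 requires (1213.4 + w·148) / (19.8 + w) = 77.
Solving: w = (77·19.8 − 1213.4) / (148 − 77) = 311.2 / 71 ≈ 4.38.

w ≈ 4.4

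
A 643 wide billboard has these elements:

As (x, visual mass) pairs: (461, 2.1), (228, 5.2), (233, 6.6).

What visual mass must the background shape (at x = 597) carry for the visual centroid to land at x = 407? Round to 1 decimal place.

Existing Σw = 13.9 (2.1 + 5.2 + 6.6); existing moment 2.1·461 + 5.2·228 + 6.6·233 = 3691.5.
Balance at x = 407 requires (3691.5 + w·597) / (13.9 + w) = 407.
Solving: w = (407·13.9 − 3691.5) / (597 − 407) = 1965.8 / 190 ≈ 10.35.

w ≈ 10.3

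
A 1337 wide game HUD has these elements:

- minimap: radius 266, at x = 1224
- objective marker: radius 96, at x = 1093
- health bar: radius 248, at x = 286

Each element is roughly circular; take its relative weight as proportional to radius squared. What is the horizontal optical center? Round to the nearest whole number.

Weights ∝ r²: minimap 266² = 70756, objective marker 96² = 9216, health bar 248² = 61504; Σw = 141476.
x-moment: 70756·1224 + 9216·1093 + 61504·286 = 114268576; centroid 114268576/141476 ≈ 807.69.

x ≈ 808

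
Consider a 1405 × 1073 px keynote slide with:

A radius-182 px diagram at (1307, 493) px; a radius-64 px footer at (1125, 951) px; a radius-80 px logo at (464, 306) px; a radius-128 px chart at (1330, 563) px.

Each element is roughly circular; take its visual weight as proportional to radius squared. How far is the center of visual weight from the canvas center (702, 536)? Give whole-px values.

≈ 509 px

r² weights: diagram 182² = 33124, footer 64² = 4096, logo 80² = 6400, chart 128² = 16384. Total = 60004.
x: (33124·1307 + 4096·1125 + 6400·464 + 16384·1330) / 60004 = 72661388 / 60004 ≈ 1210.94
y: (33124·493 + 4096·951 + 6400·306 + 16384·563) / 60004 = 31408020 / 60004 ≈ 523.43
Offset from (702, 536): Δx ≈ 508.94, Δy ≈ -12.57; distance = √(Δx² + Δy²) ≈ 509.10.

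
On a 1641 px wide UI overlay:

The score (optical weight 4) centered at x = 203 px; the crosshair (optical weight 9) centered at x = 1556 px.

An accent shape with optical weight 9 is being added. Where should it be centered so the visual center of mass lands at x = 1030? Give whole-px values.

After adding the accent shape, total weight = 4 + 9 + 9 = 22.
x: target moment 22×1030 = 22660; current 4·203 + 9·1556 = 14816; the accent shape supplies 7844, so x = 7844/9 ≈ 871.56.

x ≈ 872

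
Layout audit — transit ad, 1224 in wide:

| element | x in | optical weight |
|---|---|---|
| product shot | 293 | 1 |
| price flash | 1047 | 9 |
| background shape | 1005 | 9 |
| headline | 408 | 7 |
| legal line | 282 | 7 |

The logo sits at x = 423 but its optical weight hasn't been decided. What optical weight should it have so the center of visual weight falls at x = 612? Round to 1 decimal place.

w ≈ 18.0

Fixed elements: Σw = 1 + 9 + 9 + 7 + 7 = 33, Σw·x = 1·293 + 9·1047 + 9·1005 + 7·408 + 7·282 = 23591.
For the centroid to hit 612: (23591 + w·423) / (33 + w) = 612.
Solving: w = (612·33 − 23591) / (423 − 612) = -3395 / -189 ≈ 17.96.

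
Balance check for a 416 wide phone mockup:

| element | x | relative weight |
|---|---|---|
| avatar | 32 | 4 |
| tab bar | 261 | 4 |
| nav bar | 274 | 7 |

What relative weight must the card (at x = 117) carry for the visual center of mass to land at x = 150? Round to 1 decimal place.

w ≈ 25.5

Existing Σw = 15 (4 + 4 + 7); existing moment 4·32 + 4·261 + 7·274 = 3090.
Balance at x = 150 requires (3090 + w·117) / (15 + w) = 150.
Solving: w = (150·15 − 3090) / (117 − 150) = -840 / -33 ≈ 25.45.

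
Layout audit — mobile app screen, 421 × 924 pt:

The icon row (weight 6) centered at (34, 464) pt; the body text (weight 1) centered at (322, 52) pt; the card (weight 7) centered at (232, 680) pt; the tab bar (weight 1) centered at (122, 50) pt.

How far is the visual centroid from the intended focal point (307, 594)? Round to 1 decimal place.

Total weight = 6 + 1 + 7 + 1 = 15.
x: (6·34 + 1·322 + 7·232 + 1·122) / 15 = 2272 / 15 ≈ 151.47
y: (6·464 + 1·52 + 7·680 + 1·50) / 15 = 7646 / 15 ≈ 509.73
Relative to (307, 594): Δ = (-155.53, -84.27); |Δ| = √(-155.53² + -84.27²) ≈ 176.89.

≈ 176.9 pt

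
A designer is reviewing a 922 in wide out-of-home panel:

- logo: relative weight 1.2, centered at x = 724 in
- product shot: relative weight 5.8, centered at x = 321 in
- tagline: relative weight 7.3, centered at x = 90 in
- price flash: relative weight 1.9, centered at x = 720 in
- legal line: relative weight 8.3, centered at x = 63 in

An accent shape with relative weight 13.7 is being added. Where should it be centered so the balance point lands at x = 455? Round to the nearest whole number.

x ≈ 883

New total weight: (1.2 + 5.8 + 7.3 + 1.9 + 8.3) + 13.7 = 38.2.
x: target moment 38.2×455 = 17381.0; current 1.2·724 + 5.8·321 + 7.3·90 + 1.9·720 + 8.3·63 = 5278.5; the accent shape supplies 12102.5, so x = 12102.5/13.7 ≈ 883.39.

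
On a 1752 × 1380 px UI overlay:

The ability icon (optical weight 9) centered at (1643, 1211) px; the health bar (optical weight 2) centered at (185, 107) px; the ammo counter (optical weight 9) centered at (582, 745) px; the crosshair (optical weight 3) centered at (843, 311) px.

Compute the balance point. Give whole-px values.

Total weight = 9 + 2 + 9 + 3 = 23.
x: (9·1643 + 2·185 + 9·582 + 3·843) / 23 = 22924 / 23 ≈ 996.70
y: (9·1211 + 2·107 + 9·745 + 3·311) / 23 = 18751 / 23 ≈ 815.26

(997, 815)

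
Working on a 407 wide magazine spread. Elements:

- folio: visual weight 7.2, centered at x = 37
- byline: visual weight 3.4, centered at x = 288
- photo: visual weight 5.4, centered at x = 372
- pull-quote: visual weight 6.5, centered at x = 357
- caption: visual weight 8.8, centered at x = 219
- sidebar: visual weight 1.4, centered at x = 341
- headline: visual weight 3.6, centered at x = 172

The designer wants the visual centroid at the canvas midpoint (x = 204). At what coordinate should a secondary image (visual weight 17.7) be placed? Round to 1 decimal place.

x ≈ 136.6

After adding the secondary image, total weight = 7.2 + 3.4 + 5.4 + 6.5 + 8.8 + 1.4 + 3.6 + 17.7 = 54.0.
x: need Σw·x = 54.0·204 = 11016.0. Existing = 7.2·37 + 3.4·288 + 5.4·372 + 6.5·357 + 8.8·219 + 1.4·341 + 3.6·172 = 8598.7. Remainder 2417.3 / 17.7 ≈ 136.57.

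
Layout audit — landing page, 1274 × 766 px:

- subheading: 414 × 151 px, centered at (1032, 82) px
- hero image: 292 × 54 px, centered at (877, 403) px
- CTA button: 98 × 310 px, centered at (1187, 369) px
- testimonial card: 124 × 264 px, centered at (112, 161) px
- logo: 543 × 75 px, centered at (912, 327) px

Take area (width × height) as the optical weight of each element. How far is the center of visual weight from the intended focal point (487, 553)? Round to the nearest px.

≈ 490 px

Areas → weights: subheading 414·151 = 62514, hero image 292·54 = 15768, CTA button 98·310 = 30380, testimonial card 124·264 = 32736, logo 543·75 = 40725; Σw = 182123.
x-moment: 62514·1032 + 15768·877 + 30380·1187 + 32736·112 + 40725·912 = 155211676; centroid 155211676/182123 ≈ 852.24.
y-moment: 62514·82 + 15768·403 + 30380·369 + 32736·161 + 40725·327 = 41278443; centroid 41278443/182123 ≈ 226.65.
Relative to (487, 553): Δ = (365.24, -326.35); |Δ| = √(365.24² + -326.35²) ≈ 489.80.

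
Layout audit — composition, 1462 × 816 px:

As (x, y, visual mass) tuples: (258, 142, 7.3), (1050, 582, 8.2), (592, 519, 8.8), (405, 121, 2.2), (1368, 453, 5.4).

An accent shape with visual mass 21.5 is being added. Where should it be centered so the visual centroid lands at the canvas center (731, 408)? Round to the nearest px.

(700, 405)

After adding the accent shape, total weight = 7.3 + 8.2 + 8.8 + 2.2 + 5.4 + 21.5 = 53.4.
x: target moment 53.4×731 = 39035.4; current 7.3·258 + 8.2·1050 + 8.8·592 + 2.2·405 + 5.4·1368 = 23981.2; the accent shape supplies 15054.2, so x = 15054.2/21.5 ≈ 700.20.
y: target moment 53.4×408 = 21787.2; current 7.3·142 + 8.2·582 + 8.8·519 + 2.2·121 + 5.4·453 = 13088.6; the accent shape supplies 8698.6, so y = 8698.6/21.5 ≈ 404.59.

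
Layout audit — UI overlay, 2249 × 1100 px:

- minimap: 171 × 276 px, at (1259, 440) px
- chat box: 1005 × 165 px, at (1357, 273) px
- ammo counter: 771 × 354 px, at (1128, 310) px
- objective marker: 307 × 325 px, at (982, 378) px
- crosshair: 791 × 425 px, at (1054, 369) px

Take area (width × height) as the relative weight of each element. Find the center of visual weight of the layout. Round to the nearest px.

Areas → weights: minimap 171·276 = 47196, chat box 1005·165 = 165825, ammo counter 771·354 = 272934, objective marker 307·325 = 99775, crosshair 791·425 = 336175; Σw = 921905.
Σw·x = 47196·1259 + 165825·1357 + 272934·1128 + 99775·982 + 336175·1054 = 1044621341, so x̄ = 1044621341/921905 ≈ 1133.11.
Σw·y = 47196·440 + 165825·273 + 272934·310 + 99775·378 + 336175·369 = 312409530, so ȳ = 312409530/921905 ≈ 338.87.

(1133, 339)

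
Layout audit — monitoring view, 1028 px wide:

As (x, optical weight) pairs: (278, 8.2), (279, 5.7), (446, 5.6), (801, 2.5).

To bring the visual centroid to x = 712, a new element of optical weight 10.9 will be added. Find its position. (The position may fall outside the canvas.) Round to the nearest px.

New total weight: (8.2 + 5.7 + 5.6 + 2.5) + 10.9 = 32.9.
x: need Σw·x = 32.9·712 = 23424.8. Existing = 8.2·278 + 5.7·279 + 5.6·446 + 2.5·801 = 8370.0. Remainder 15054.8 / 10.9 ≈ 1381.17.

x ≈ 1381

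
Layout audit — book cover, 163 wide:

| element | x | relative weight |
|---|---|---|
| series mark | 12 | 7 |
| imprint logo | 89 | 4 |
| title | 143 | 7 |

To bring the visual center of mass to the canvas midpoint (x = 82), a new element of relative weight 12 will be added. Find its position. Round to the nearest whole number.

x ≈ 85

New total weight: (7 + 4 + 7) + 12 = 30.
x: target moment 30×82 = 2460; current 7·12 + 4·89 + 7·143 = 1441; the new element supplies 1019, so x = 1019/12 ≈ 84.92.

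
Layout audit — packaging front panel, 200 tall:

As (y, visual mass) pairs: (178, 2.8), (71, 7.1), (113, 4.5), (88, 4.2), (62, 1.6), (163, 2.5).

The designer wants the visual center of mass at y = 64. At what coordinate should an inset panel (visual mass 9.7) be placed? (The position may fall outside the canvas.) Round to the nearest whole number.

y ≈ -32

New total weight: (2.8 + 7.1 + 4.5 + 4.2 + 1.6 + 2.5) + 9.7 = 32.4.
y: need Σw·y = 32.4·64 = 2073.6. Existing = 2.8·178 + 7.1·71 + 4.5·113 + 4.2·88 + 1.6·62 + 2.5·163 = 2387.3. Remainder -313.7 / 9.7 ≈ -32.34.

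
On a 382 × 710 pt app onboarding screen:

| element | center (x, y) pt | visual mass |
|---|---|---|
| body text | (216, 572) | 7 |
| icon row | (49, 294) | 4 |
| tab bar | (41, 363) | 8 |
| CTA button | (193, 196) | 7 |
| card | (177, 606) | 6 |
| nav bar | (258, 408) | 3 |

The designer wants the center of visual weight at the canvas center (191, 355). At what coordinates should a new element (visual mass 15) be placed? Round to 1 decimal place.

(288.5, 228.9)

New total weight: (7 + 4 + 8 + 7 + 6 + 3) + 15 = 50.
x: need Σw·x = 50·191 = 9550. Existing = 7·216 + 4·49 + 8·41 + 7·193 + 6·177 + 3·258 = 5223. Remainder 4327 / 15 ≈ 288.47.
y: need Σw·y = 50·355 = 17750. Existing = 7·572 + 4·294 + 8·363 + 7·196 + 6·606 + 3·408 = 14316. Remainder 3434 / 15 ≈ 228.93.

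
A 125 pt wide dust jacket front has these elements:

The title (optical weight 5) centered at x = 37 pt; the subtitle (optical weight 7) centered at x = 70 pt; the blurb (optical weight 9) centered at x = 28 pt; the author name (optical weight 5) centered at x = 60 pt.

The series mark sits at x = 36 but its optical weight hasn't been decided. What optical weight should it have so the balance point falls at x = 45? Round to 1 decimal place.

Fixed elements: Σw = 5 + 7 + 9 + 5 = 26, Σw·x = 5·37 + 7·70 + 9·28 + 5·60 = 1227.
Balance at x = 45 requires (1227 + w·36) / (26 + w) = 45.
So w = (45·26 − 1227)/(36 − 45) = -57/-9 ≈ 6.33.

w ≈ 6.3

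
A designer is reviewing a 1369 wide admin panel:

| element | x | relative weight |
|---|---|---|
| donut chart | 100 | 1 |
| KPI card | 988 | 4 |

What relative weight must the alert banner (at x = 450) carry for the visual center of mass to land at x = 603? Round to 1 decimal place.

Fixed elements: Σw = 1 + 4 = 5, Σw·x = 1·100 + 4·988 = 4052.
Balance at x = 603 requires (4052 + w·450) / (5 + w) = 603.
Rearranging, w·(450 − 603) = 603·5 − 4052 = -1037, so w ≈ -1037/-153 = 6.78.

w ≈ 6.8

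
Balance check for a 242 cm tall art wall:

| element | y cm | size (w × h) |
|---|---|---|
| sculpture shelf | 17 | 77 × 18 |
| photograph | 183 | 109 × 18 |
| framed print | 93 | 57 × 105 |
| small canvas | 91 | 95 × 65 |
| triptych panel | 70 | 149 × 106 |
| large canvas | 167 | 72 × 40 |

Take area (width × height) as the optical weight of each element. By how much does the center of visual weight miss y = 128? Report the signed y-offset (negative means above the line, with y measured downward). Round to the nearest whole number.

Areas: sculpture shelf 77·18 = 1386, photograph 109·18 = 1962, framed print 57·105 = 5985, small canvas 95·65 = 6175, triptych panel 149·106 = 15794, large canvas 72·40 = 2880. Total weight = 34182.
y-moment: 1386·17 + 1962·183 + 5985·93 + 6175·91 + 15794·70 + 2880·167 = 3087678; centroid 3087678/34182 ≈ 90.33.
Difference: 90.33 − 128 ≈ -37.67.

≈ -38 cm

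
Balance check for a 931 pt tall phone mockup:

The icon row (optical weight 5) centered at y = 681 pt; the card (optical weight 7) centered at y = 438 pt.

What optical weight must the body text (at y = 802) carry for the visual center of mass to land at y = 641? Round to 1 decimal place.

Fixed elements: Σw = 5 + 7 = 12, Σw·y = 5·681 + 7·438 = 6471.
Balance at y = 641 requires (6471 + w·802) / (12 + w) = 641.
So w = (641·12 − 6471)/(802 − 641) = 1221/161 ≈ 7.58.

w ≈ 7.6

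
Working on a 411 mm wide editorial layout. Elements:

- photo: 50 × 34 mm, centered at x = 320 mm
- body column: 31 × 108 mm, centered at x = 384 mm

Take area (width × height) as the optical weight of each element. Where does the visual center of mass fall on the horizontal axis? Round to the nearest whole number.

Taking area as weight: photo 50·34 = 1700, body column 31·108 = 3348. Sum 5048.
Σw·x = 1700·320 + 3348·384 = 1829632, so x̄ = 1829632/5048 ≈ 362.45.

x ≈ 362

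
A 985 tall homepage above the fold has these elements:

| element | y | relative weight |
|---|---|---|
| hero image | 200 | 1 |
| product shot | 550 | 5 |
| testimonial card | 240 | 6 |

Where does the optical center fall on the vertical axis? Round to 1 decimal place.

Σw = 1 + 5 + 6 = 12.
y-moment: 1·200 + 5·550 + 6·240 = 4390; centroid 4390/12 ≈ 365.83.

y ≈ 365.8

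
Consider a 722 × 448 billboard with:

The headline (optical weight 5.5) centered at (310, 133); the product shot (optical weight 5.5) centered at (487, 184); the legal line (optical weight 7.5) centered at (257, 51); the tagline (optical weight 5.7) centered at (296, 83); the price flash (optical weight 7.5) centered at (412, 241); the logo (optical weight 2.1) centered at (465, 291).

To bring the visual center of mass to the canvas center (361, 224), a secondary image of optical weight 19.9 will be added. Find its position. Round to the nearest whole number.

After adding the secondary image, total weight = 5.5 + 5.5 + 7.5 + 5.7 + 7.5 + 2.1 + 19.9 = 53.7.
Along x: (12064.7 + 19.9·x) / 53.7 = 361 (existing moment 5.5·310 + 5.5·487 + 7.5·257 + 5.7·296 + 7.5·412 + 2.1·465 = 12064.7) ⇒ x = (19385.7 − 12064.7) / 19.9 ≈ 367.89.
Along y: (5017.7 + 19.9·y) / 53.7 = 224 (existing moment 5.5·133 + 5.5·184 + 7.5·51 + 5.7·83 + 7.5·241 + 2.1·291 = 5017.7) ⇒ y = (12028.8 − 5017.7) / 19.9 ≈ 352.32.

(368, 352)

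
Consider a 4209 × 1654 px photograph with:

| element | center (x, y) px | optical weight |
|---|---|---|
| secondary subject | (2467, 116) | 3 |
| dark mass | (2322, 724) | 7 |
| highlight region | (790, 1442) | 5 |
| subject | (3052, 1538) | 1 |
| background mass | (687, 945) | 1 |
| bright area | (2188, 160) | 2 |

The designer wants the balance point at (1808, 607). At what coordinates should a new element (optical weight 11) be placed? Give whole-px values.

(1684, 253)

New total weight: (3 + 7 + 5 + 1 + 1 + 2) + 11 = 30.
x: target moment 30×1808 = 54240; current 3·2467 + 7·2322 + 5·790 + 1·3052 + 1·687 + 2·2188 = 35720; the new element supplies 18520, so x = 18520/11 ≈ 1683.64.
y: target moment 30×607 = 18210; current 3·116 + 7·724 + 5·1442 + 1·1538 + 1·945 + 2·160 = 15429; the new element supplies 2781, so y = 2781/11 ≈ 252.82.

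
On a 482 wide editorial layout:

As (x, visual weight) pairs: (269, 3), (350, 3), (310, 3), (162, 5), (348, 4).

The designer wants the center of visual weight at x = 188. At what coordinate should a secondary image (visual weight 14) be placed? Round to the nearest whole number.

With the secondary image, Σw becomes 3 + 3 + 3 + 5 + 4 + 14 = 32.
Along x: (4989 + 14·x) / 32 = 188 (existing moment 3·269 + 3·350 + 3·310 + 5·162 + 4·348 = 4989) ⇒ x = (6016 − 4989) / 14 ≈ 73.36.

x ≈ 73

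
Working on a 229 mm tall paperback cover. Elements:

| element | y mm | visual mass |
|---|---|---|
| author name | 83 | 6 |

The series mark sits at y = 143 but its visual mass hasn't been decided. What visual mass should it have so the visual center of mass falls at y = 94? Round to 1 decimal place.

The single fixed element contributes weight 6, moment 6·83 = 498.
Set Σw·y/Σw = 94: (498 + 143w) = 94·(6 + w).
So w = (94·6 − 498)/(143 − 94) = 66/49 ≈ 1.35.

w ≈ 1.3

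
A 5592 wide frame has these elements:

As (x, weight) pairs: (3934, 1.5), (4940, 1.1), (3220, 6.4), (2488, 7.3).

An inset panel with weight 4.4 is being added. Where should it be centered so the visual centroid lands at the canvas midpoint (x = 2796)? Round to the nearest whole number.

With the inset panel, Σw becomes 1.5 + 1.1 + 6.4 + 7.3 + 4.4 = 20.7.
Along x: (50105.4 + 4.4·x) / 20.7 = 2796 (existing moment 1.5·3934 + 1.1·4940 + 6.4·3220 + 7.3·2488 = 50105.4) ⇒ x = (57877.2 − 50105.4) / 4.4 ≈ 1766.32.

x ≈ 1766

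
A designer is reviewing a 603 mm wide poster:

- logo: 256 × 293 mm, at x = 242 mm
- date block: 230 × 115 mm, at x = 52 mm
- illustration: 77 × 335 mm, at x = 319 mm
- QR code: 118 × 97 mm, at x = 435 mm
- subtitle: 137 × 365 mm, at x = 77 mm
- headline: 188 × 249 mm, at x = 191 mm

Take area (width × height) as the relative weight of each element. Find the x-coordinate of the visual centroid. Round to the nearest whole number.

Areas → weights: logo 256·293 = 75008, date block 230·115 = 26450, illustration 77·335 = 25795, QR code 118·97 = 11446, subtitle 137·365 = 50005, headline 188·249 = 46812; Σw = 235516.
Σw·x = 45526428; x̄ = 45526428/235516 ≈ 193.31.

x ≈ 193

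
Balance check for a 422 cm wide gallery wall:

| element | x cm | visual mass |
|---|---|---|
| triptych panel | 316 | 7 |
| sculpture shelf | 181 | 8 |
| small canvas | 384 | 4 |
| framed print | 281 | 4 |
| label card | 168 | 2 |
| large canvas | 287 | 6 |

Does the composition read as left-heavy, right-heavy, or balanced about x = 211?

Total weight = 7 + 8 + 4 + 4 + 2 + 6 = 31.
Σw·x = 8378; x̄ = 8378/31 ≈ 270.26.
270.3 vs midline 211 → right-heavy.

right-heavy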